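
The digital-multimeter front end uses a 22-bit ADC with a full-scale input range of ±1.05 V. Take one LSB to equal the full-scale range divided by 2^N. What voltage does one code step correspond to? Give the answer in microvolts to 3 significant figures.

0.501 µV

The full-scale span is 1.05 − (-1.05) = 2.1 V.
2^22 = 4194304 levels.
Step size = 2.1/4194304 V = 0.501 µV.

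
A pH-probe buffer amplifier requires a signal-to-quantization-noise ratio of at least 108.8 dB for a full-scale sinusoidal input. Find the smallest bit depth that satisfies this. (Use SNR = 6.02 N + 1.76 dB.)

18 bits

Solving 6.02 N ≥ 108.8 − 1.76: N ≥ 17.781. Round up → N = 18.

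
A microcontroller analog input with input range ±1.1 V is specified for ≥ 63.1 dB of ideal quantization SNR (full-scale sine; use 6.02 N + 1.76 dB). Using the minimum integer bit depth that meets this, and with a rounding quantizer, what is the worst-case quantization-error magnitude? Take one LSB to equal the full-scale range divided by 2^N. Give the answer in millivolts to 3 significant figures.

Full-scale range = 1.1 V − (-1.1 V) = 2.2 V.
N ≥ (63.1 − 1.76)/6.02 = 10.189 → N_min = 11.
One LSB is 2.2 V / 2048 = 1.0742 mV.
Half an LSB is 0.537 mV.

0.537 mV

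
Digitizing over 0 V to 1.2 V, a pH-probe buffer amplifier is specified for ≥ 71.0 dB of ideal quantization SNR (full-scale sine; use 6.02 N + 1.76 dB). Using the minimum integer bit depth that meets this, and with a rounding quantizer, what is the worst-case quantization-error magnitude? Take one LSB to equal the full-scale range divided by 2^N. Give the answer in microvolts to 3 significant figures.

Range is 1.2 V.
6.02 N + 1.76 ≥ 71.0 gives N ≥ 11.502, so the minimum integer is 12.
Step size = 1.2/4096 V = 292.97 µV.
Max error for round-to-nearest is LSB/2 = 146 µV.

146 µV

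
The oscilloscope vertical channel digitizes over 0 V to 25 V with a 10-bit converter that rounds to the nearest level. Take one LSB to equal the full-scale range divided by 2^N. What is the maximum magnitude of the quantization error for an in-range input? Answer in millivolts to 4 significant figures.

V_FS = 25 V.
LSB = 25 V / 2^10 = 24.4141 mV.
Worst-case error for round-to-nearest is half an LSB: 12.21 mV.

12.21 mV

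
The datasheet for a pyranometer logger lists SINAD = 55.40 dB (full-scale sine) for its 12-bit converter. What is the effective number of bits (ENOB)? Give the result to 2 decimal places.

8.91 bits

Inverting SNR = 6.02 N + 1.76: N_eff = (55.40 − 1.76)/6.02 = 8.9103.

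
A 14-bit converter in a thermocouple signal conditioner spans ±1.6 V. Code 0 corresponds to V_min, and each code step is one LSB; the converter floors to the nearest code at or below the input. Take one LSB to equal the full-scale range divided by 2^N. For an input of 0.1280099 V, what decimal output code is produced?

Span: 1.6 V − (-1.6 V) = 3.2 V. LSB = 3.2 V / 2^14 ≈ 195.3 µV.
V_in − V_min = 0.1280099 − (-1.6) = 1.7280099 V.
Divide by LSB: 1.7280099 × 16384/3.2 = 8847.4107.
Truncating gives code 8847.

8847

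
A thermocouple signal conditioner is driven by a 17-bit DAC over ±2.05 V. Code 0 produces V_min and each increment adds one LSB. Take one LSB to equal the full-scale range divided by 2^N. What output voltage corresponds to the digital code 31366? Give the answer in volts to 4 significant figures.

-1.069 V

Full-scale range = 2.05 V − (-2.05 V) = 4.1 V. LSB = 4.1 V / 2^17.
V_out = -2.05 + 31366 × (4.1/131072) V
      = -2.05 V + 0.981145 V = -1.06886 V.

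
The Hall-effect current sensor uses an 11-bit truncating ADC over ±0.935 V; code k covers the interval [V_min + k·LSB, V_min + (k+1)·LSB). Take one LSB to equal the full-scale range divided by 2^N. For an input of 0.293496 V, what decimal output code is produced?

Range = 0.935 − (-0.935) = 1.87 V. LSB = 1.87 V / 2^11 ≈ 0.9131 mV.
code = ⌊(V_in − V_min)/LSB⌋ = ⌊(V_in − V_min) × 2^11 / range⌋
     = ⌊(0.293496 − (-0.935)) × 2048 / 1.87⌋ = ⌊1.228496 × 2048/1.87⌋
     = ⌊1345.433⌋ = 1345.

1345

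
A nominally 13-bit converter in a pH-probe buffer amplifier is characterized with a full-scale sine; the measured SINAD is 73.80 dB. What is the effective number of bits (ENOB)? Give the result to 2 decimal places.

11.97 bits

(73.80 − 1.76) / 6.02 = 72.04/6.02 = 11.9668 effective bits.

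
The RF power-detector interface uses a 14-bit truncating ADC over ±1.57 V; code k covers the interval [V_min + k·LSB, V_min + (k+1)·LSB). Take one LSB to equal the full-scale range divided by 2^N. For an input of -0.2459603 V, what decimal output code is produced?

Range = 1.57 − (-1.57) = 3.14 V. LSB = 3.14 V / 2^14 ≈ 191.7 µV.
code = ⌊(V_in − V_min)/LSB⌋ = ⌊(V_in − V_min) × 2^14 / range⌋
     = ⌊(-0.2459603 − (-1.57)) × 16384 / 3.14⌋ = ⌊1.3240397 × 16384/3.14⌋
     = ⌊6908.620⌋ = 6908.

6908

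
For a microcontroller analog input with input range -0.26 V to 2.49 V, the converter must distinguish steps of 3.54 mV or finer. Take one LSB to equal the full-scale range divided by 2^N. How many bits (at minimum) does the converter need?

10 bits

Full-scale range = 2.49 V − (-0.26 V) = 2.75 V.
Levels needed ≥ 2.75/3.54 mV = 776.8. 2^10 = 1024 suffices, so N_min = 10.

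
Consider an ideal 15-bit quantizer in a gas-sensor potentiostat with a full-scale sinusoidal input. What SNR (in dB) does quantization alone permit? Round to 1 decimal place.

6.02(15) + 1.76 = 90.30 + 1.76 = 92.06 dB.

92.1 dB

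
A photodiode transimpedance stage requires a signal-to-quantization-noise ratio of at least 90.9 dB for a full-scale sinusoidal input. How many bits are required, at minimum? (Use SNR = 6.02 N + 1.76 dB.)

15 bits

6.02 N + 1.76 ≥ 90.9 gives N ≥ 14.807, so the minimum integer is 15.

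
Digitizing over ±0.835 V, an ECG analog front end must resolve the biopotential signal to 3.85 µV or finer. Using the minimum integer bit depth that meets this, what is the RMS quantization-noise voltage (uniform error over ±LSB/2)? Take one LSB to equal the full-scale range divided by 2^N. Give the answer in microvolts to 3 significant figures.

Span: 0.835 V − (-0.835 V) = 1.67 V.
Required number of levels: 1.67/3.85 µV = 433770; smallest N with 2^N ≥ that is 19.
LSB = 1.67 V / 2^19 = 3.1853 µV.
σ_q = LSB/√12 = 3.1853 µV/3.4641 = 0.920 µV.

0.920 µV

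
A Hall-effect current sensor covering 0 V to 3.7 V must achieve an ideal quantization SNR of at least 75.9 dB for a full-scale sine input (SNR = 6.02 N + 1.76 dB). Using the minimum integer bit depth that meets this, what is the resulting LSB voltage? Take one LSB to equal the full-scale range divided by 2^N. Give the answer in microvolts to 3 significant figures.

452 µV

V_FS = 3.7 V.
Required N = ⌈(75.9 − 1.76)/6.02⌉ = ⌈12.316⌉ = 13.
One LSB is 3.7 V / 8192 = 452 µV.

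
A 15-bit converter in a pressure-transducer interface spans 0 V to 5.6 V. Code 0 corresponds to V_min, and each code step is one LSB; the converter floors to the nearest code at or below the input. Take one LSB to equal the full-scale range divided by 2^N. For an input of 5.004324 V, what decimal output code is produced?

29282

Full-scale range = 5.6 V. LSB = 5.6 V / 2^15 ≈ 170.9 µV.
(V_in − V_min) × 2^15/range = (5.004324 − (0)) × 32768/5.6 = 29282.444.
Floor → code = 29282.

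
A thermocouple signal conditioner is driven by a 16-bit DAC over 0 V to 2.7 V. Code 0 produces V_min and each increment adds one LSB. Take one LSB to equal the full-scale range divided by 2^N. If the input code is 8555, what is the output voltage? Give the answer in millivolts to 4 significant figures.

Range is 2.7 V. LSB = 2.7 V / 2^16.
V_out = V_min + code × LSB = 0 V + 8555 × 2.7 V / 65536
      = 0 + 0.352455 = 0.352455 V.

352.5 mV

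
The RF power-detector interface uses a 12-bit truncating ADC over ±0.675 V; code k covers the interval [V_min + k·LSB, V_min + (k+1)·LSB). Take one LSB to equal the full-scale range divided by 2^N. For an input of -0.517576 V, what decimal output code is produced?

Full-scale range = 0.675 V − (-0.675 V) = 1.35 V. LSB = 1.35 V / 2^12 ≈ 329.6 µV.
V_in − V_min = -0.517576 − (-0.675) = 0.157424 V.
Divide by LSB: 0.157424 × 4096/1.35 = 477.6361.
Truncating gives code 477.

477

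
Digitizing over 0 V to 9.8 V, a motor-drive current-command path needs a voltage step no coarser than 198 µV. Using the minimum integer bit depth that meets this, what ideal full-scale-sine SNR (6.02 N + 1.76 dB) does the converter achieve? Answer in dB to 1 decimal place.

98.1 dB

Range is 9.8 V.
Need 2^N ≥ 9.8 V / 198 µV = 49490 → N_min = 16.
Ideal SNR at N = 16: 6.02·16 + 1.76 = 98.1 dB.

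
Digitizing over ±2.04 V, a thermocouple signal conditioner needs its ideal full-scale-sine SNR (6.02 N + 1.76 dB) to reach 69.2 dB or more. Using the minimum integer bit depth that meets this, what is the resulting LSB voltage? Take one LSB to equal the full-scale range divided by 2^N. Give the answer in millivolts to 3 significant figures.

The full-scale span is 2.04 − (-2.04) = 4.08 V.
N ≥ (69.2 − 1.76)/6.02 = 11.203 → N_min = 12.
LSB = 4.08 V / 2^12 = 0.996 mV.

0.996 mV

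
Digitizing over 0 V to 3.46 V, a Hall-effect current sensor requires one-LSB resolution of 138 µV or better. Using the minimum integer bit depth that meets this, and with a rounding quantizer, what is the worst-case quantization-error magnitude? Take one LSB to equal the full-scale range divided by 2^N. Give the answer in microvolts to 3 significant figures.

52.8 µV

Span = 3.46 V.
3.46 V / 138 µV = 25070. Since 2^14 = 16384 and 2^15 = 32768, N = 15.
LSB = 3.46 V / 2^15 = 105.59 µV.
Half an LSB is 52.8 µV.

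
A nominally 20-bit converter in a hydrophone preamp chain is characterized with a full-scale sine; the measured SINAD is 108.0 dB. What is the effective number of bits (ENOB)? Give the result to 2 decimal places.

Inverting SNR = 6.02 N + 1.76: N_eff = (108.0 − 1.76)/6.02 = 17.6478.

17.65 bits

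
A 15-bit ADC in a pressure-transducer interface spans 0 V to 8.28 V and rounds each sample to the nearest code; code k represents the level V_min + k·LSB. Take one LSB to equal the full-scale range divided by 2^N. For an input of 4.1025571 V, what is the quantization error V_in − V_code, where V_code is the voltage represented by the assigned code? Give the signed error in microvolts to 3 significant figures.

Full-scale range = 8.28 V. LSB = 8.28 V / 2^15 ≈ 252.7 µV.
(4.1025571 − (0)) / LSB = 4.1025571 × 32768/8.28 = 16235.8202. Nearest integer: k = 16236.
V_code = 0 + (16236/32768) × 8.28 = 4.1026025391 V.
e = 4.1025571 − (4.1026025391) = −45.4 µV.

−45.4 µV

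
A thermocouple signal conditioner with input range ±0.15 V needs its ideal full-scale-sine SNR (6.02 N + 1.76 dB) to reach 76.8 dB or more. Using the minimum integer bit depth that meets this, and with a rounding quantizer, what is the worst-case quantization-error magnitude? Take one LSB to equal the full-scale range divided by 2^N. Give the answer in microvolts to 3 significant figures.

18.3 µV

Span: 0.15 V − (-0.15 V) = 0.3 V.
Solving 6.02 N ≥ 76.8 − 1.76: N ≥ 12.465. Round up → N = 13.
One LSB is 0.3 V / 8192 = 36.621 µV.
|e|_max = LSB/2 = 18.3 µV.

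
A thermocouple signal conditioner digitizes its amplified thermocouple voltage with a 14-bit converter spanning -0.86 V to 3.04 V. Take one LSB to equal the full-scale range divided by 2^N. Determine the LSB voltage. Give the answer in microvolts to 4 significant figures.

238.0 µV

Span: 3.04 V − (-0.86 V) = 3.9 V.
Number of codes = 2^14 = 16384.
One LSB is 3.9 V / 16384 = 238.0 µV.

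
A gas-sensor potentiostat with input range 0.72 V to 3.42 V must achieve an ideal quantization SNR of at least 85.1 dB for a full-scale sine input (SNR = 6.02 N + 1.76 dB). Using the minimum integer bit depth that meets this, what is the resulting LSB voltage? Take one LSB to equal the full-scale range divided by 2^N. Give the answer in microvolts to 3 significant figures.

Span: 3.42 V − (0.72 V) = 2.7 V.
6.02 N + 1.76 ≥ 85.1 gives N ≥ 13.844, so the minimum integer is 14.
One LSB is 2.7 V / 16384 = 165 µV.

165 µV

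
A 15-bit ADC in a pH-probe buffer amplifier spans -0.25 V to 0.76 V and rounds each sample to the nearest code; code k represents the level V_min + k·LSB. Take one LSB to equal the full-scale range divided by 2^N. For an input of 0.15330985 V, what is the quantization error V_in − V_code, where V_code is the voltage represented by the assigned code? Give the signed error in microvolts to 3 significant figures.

Span: 0.76 V − (-0.25 V) = 1.01 V. LSB = 1.01 V / 2^15 ≈ 30.82 µV.
Position in LSBs: (0.15330985 − (-0.25)) × 32768/1.01 = 13084.8091; rounding gives k = 13085.
V_code = -0.25 + (13085/32768) × 1.01 = 0.15331573486 V.
V_in − V_code = 0.15330985 − (0.15331573486) = −5.88 µV.

−5.88 µV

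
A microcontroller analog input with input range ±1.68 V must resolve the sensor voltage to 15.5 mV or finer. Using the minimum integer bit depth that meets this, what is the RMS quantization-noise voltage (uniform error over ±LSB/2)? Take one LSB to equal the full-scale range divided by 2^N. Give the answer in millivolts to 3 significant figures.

3.79 mV

The full-scale span is 1.68 − (-1.68) = 3.36 V.
3.36 V / 15.5 mV = 216.8. Since 2^7 = 128 and 2^8 = 256, N = 8.
LSB = 3.36 V / 2^8 = 13.125 mV.
RMS noise = LSB/√12 = 3.79 mV.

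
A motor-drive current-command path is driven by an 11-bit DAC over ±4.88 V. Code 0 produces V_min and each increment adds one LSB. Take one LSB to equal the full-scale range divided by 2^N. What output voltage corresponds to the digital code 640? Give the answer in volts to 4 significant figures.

Full-scale range = 4.88 V − (-4.88 V) = 9.76 V. LSB = 9.76 V / 2^11.
V_out = V_min + code × LSB = -4.88 V + 640 × 9.76 V / 2048
      = -4.88 + 3.05000 = -1.83000 V.

-1.830 V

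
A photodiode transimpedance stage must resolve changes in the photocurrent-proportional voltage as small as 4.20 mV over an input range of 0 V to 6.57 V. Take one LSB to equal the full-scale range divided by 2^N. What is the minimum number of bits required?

11 bits

Full-scale range = 6.57 V.
6.57 V / 4.20 mV = 1564. Since 2^10 = 1024 and 2^11 = 2048, N = 11.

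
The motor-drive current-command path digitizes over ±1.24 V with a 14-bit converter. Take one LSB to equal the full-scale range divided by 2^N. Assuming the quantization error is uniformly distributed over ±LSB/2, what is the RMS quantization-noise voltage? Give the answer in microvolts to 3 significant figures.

43.7 µV

Span: 1.24 V − (-1.24 V) = 2.48 V.
One LSB is 2.48 V / 16384 = 151.37 µV.
RMS of a uniform error over width LSB is LSB/√12 = 43.7 µV.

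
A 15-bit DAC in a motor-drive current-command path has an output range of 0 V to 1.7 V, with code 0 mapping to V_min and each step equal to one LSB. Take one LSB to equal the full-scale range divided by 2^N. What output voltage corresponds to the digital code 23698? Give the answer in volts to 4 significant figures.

1.229 V

Range is 1.7 V. LSB = 1.7 V / 2^15.
Output = V_min + (23698/32768) × range = 0 + 0.723206 × 1.7 V
      = 0 V + 1.22945 V = 1.22945 V.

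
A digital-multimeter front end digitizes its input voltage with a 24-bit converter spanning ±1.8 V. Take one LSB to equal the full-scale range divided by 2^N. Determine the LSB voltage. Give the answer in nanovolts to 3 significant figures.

215 nV

Span: 1.8 V − (-1.8 V) = 3.6 V.
Number of codes = 2^24 = 16777216.
LSB = 3.6 V / 2^24 = 215 nV.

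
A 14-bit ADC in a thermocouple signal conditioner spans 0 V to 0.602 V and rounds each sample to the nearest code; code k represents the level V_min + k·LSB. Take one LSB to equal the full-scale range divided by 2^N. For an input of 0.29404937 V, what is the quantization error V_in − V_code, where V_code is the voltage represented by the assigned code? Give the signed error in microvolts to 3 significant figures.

Range is 0.602 V. LSB = 0.602 V / 2^14 ≈ 36.74 µV.
(V_in − V_min)/LSB = (0.29404937 − (0)) × 16384/0.602 = 8002.8320 → nearest code k = 8003.
V_code = V_min + k × range/2^14 = 0 + 8003 × 0.602/16384 = 0.29405554199 V.
e = 0.29404937 − (0.29405554199) = −6.17 µV.

−6.17 µV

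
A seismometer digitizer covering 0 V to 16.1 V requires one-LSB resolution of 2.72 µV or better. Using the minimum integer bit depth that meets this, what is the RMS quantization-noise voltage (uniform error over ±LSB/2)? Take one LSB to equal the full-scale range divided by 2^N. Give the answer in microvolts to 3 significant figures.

V_FS = 16.1 V.
Levels needed ≥ 16.1/2.72 µV = 5.919e6. 2^23 = 8388608 suffices, so N_min = 23.
Step size = 16.1/8388608 V = 1.9193 µV.
RMS noise = LSB/√12 = 0.554 µV.

0.554 µV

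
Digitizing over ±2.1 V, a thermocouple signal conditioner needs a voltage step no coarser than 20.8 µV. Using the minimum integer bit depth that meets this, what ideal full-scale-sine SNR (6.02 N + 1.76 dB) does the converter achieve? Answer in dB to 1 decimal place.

Span: 2.1 V − (-2.1 V) = 4.2 V.
Levels needed ≥ 4.2/20.8 µV = 201900. 2^18 = 262144 suffices, so N_min = 18.
6.02(18) + 1.76 = 110.12 dB.

110.1 dB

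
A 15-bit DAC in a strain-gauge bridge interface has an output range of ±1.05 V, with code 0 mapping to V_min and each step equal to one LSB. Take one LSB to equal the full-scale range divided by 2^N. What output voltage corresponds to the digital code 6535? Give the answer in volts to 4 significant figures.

-0.6312 V

Span: 1.05 V − (-1.05 V) = 2.1 V. LSB = 2.1 V / 2^15.
V_out = -1.05 + 6535 × (2.1/32768) V
      = -1.05 V + 0.418808 V = -0.631192 V.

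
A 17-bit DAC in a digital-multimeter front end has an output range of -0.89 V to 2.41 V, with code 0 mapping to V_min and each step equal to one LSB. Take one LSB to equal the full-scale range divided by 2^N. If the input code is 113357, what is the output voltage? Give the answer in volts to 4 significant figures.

Span: 2.41 V − (-0.89 V) = 3.3 V. LSB = 3.3 V / 2^17.
V_out = V_min + code × LSB = -0.89 V + 113357 × 3.3 V / 131072
      = -0.89 + 2.85399 = 1.96399 V.

1.964 V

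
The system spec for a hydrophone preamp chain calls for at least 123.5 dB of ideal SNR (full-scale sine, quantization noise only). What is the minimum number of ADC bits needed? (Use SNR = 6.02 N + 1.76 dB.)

N ≥ (123.5 − 1.76)/6.02 = 20.223 → N_min = 21.

21 bits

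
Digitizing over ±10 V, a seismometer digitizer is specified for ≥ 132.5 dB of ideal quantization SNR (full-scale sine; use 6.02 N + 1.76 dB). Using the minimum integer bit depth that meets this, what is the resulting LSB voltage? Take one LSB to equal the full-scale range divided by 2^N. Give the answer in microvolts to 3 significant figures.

Span: 10 V − (-10 V) = 20 V.
N ≥ (132.5 − 1.76)/6.02 = 21.718 → N_min = 22.
LSB = 20 V / 2^22 = 4.77 µV.

4.77 µV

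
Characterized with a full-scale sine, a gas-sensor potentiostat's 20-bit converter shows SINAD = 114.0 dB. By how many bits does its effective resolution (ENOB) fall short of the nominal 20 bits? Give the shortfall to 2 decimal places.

ENOB = (SINAD − 1.76)/6.02 = (114.0 − 1.76)/6.02 = 18.6445 bits.
Shortfall = 20 − 18.6445 = 1.3555 bits.

1.36 bits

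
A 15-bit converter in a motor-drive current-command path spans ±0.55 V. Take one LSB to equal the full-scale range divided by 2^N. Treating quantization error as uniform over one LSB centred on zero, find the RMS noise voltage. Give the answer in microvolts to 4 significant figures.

The full-scale span is 0.55 − (-0.55) = 1.1 V.
LSB = 1.1 V / 2^15 = 33.5693 µV.
V_rms = LSB/√12 = 33.5693 µV / √12 = 9.691 µV.

9.691 µV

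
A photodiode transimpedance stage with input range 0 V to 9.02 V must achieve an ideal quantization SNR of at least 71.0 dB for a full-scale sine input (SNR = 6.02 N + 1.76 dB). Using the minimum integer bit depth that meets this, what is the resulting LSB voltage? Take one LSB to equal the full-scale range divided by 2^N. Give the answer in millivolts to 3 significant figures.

V_FS = 9.02 V.
N ≥ (71.0 − 1.76)/6.02 = 11.502 → N_min = 12.
One LSB is 9.02 V / 4096 = 2.20 mV.

2.20 mV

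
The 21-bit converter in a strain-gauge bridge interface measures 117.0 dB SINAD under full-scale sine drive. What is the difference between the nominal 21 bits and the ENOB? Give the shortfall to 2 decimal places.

Effective bits = (117.0 − 1.76)/6.02 = 19.1429.
Shortfall = 21 − 19.1429 = 1.8571 bits.

1.86 bits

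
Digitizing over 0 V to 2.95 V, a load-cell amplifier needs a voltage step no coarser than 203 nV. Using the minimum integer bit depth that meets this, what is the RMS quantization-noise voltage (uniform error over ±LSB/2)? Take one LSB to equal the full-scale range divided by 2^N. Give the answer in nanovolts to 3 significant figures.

V_FS = 2.95 V.
Levels needed ≥ 2.95/203 nV = 1.453e7. 2^24 = 16777216 suffices, so N_min = 24.
Step size = 2.95/16777216 V = 175.83 nV.
V_rms = LSB/√12 = 50.8 nV.

50.8 nV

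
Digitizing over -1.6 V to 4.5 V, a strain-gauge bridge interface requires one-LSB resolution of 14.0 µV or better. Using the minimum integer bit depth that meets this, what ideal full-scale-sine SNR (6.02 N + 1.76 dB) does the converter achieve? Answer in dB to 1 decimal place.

Span: 4.5 V − (-1.6 V) = 6.1 V.
Need 2^N ≥ 6.1 V / 14.0 µV = 435700 → N_min = 19.
SNR = 6.02 × 19 + 1.76 = 116.14 dB.

116.1 dB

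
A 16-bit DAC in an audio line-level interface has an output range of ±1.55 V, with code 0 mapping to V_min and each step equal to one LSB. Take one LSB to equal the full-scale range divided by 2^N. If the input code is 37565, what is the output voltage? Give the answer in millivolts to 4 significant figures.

226.9 mV

Range = 1.55 − (-1.55) = 3.1 V. LSB = 3.1 V / 2^16.
V_out = V_min + code × LSB = -1.55 V + 37565 × 3.1 V / 65536
      = -1.55 + 1.77691 = 0.226909 V.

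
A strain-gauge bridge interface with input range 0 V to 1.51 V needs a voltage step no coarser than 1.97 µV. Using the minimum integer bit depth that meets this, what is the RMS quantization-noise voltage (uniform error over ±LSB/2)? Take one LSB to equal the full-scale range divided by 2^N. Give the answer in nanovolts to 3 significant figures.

416 nV

Full-scale range = 1.51 V.
Required number of levels: 1.51/1.97 µV = 766500; smallest N with 2^N ≥ that is 20.
LSB = 1.51 V ÷ 2^20 = 1.51/1048576 V = 1.4400 µV.
σ_q = LSB/√12 = 1.4400 µV/3.4641 = 416 nV.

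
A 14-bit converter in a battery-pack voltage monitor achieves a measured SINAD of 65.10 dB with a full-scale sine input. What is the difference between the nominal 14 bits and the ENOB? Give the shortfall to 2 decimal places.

3.48 bits

N_eff = (65.10 − 1.76)/6.02 = 10.5216 bits.
Lost resolution: 14 − 10.5216 = 3.4784 bits.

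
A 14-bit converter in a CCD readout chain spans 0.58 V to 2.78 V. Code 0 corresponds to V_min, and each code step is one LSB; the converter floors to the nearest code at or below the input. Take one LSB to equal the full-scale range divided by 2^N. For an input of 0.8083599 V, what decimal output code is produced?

Range = 2.78 − (0.58) = 2.2 V. LSB = 2.2 V / 2^14 ≈ 134.3 µV.
V_in − V_min = 0.8083599 − (0.58) = 0.2283599 V.
Divide by LSB: 0.2283599 × 16384/2.2 = 1700.6585.
Truncating gives code 1700.

1700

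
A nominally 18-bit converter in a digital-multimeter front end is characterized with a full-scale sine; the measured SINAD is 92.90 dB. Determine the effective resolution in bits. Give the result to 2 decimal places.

15.14 bits

ENOB = (SINAD − 1.76) / 6.02 = (92.90 − 1.76) / 6.02 = 91.14 / 6.02 = 15.1395.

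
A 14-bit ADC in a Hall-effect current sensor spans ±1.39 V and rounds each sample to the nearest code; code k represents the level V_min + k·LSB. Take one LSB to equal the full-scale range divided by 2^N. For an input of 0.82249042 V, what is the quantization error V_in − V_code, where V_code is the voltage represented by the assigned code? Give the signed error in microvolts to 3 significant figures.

Full-scale range = 1.39 V − (-1.39 V) = 2.78 V. LSB = 2.78 V / 2^14 ≈ 169.7 µV.
Position in LSBs: (0.82249042 − (-1.39)) × 16384/2.78 = 13039.3680; rounding gives k = 13039.
V_code = V_min + k × range/2^14 = -1.39 + 13039 × 2.78/16384 = 0.82242797852 V.
e = 0.82249042 − (0.82242797852) = +62.4 µV.

+62.4 µV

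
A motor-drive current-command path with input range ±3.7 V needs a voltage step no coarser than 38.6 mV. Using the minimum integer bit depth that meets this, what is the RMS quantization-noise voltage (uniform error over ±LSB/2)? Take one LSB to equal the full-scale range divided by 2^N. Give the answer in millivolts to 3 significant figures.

Range = 3.7 − (-3.7) = 7.4 V.
Required number of levels: 7.4/38.6 mV = 191.71; smallest N with 2^N ≥ that is 8.
LSB = 7.4 V ÷ 2^8 = 7.4/256 V = 28.906 mV.
V_rms = LSB/√12 = 8.34 mV.

8.34 mV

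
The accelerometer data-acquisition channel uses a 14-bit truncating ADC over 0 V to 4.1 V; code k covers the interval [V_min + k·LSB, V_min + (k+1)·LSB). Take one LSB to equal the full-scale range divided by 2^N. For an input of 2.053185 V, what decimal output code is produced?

Range is 4.1 V. LSB = 4.1 V / 2^14 ≈ 250.2 µV.
V_in − V_min = 2.053185 − (0) = 2.053185 V.
Divide by LSB: 2.053185 × 16384/4.1 = 8204.7276.
Truncating gives code 8204.

8204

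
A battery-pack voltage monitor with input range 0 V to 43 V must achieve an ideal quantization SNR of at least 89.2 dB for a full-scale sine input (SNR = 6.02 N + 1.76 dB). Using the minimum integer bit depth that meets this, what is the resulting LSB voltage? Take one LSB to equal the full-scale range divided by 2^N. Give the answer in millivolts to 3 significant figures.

Range is 43 V.
N ≥ (89.2 − 1.76)/6.02 = 14.525 → N_min = 15.
LSB = 43 V / 2^15 = 1.31 mV.

1.31 mV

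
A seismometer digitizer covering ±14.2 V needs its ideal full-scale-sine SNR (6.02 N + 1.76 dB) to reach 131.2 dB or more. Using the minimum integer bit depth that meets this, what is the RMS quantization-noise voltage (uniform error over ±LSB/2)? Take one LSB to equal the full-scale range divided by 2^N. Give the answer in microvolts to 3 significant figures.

The full-scale span is 14.2 − (-14.2) = 28.4 V.
6.02 N + 1.76 ≥ 131.2 gives N ≥ 21.502, so the minimum integer is 22.
LSB = 28.4 V / 2^22 = 6.7711 µV.
σ_q = LSB/√12 = 6.7711 µV/3.4641 = 1.95 µV.

1.95 µV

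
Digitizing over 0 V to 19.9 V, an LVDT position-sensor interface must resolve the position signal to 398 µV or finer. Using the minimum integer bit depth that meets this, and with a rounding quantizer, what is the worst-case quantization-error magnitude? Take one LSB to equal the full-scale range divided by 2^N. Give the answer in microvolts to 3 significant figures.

152 µV

Full-scale range = 19.9 V.
Need 2^N ≥ 19.9 V / 398 µV = 50000 → N_min = 16.
Step size = 19.9/65536 V = 303.65 µV.
Half an LSB is 152 µV.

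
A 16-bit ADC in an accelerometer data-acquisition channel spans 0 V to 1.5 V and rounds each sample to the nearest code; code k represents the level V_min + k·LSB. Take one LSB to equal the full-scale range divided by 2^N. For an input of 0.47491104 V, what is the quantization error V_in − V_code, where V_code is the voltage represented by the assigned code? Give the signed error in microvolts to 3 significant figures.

Range is 1.5 V. LSB = 1.5 V / 2^16 ≈ 22.89 µV.
Position in LSBs: (0.47491104 − (0)) × 65536/1.5 = 20749.1799; rounding gives k = 20749.
V_code = V_min + k × range/2^16 = 0 + 20749 × 1.5/65536 = 0.47490692139 V.
e = 0.47491104 − (0.47490692139) = +4.12 µV.

+4.12 µV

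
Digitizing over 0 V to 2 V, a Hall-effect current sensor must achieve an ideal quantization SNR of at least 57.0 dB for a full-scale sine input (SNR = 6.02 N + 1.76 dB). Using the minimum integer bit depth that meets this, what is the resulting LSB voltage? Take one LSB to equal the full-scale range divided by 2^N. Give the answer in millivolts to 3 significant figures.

1.95 mV

Span = 2 V.
6.02 N + 1.76 ≥ 57.0 gives N ≥ 9.176, so the minimum integer is 10.
LSB = 2 V / 2^10 = 1.95 mV.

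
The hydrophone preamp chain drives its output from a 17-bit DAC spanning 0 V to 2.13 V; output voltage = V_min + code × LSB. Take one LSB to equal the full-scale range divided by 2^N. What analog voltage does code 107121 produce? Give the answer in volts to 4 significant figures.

Span = 2.13 V. LSB = 2.13 V / 2^17.
V_out = 0 + 107121 × (2.13/131072) V
      = 0 V + 1.74078 V = 1.74078 V.

1.741 V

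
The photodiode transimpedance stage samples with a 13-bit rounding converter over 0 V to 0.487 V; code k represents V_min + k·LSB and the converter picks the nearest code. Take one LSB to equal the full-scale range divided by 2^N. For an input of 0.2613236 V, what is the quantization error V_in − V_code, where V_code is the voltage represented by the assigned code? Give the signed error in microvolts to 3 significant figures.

−10.9 µV

Full-scale range = 0.487 V. LSB = 0.487 V / 2^13 ≈ 59.45 µV.
(0.2613236 − (0)) / LSB = 0.2613236 × 8192/0.487 = 4395.8171. Nearest integer: k = 4396.
Reconstructed level: 0 + 4396 × 0.487/8192 V = 0.2613344727 V.
e = 0.2613236 − (0.2613344727) = −10.9 µV.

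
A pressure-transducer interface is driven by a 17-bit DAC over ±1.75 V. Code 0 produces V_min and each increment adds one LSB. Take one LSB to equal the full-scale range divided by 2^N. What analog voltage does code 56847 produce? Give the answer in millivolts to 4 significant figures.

-232.0 mV

Full-scale range = 1.75 V − (-1.75 V) = 3.5 V. LSB = 3.5 V / 2^17.
Output = V_min + (56847/131072) × range = -1.75 + 0.433708 × 3.5 V
      = -1.75 + 1.51798 = -0.232021 V.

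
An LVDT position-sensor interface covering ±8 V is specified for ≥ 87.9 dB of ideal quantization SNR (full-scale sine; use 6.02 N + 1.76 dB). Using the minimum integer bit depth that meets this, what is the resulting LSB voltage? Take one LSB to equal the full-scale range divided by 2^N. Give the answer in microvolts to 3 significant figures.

488 µV

Range = 8 − (-8) = 16 V.
Solving 6.02 N ≥ 87.9 − 1.76: N ≥ 14.309. Round up → N = 15.
Step size = 16/32768 V = 488 µV.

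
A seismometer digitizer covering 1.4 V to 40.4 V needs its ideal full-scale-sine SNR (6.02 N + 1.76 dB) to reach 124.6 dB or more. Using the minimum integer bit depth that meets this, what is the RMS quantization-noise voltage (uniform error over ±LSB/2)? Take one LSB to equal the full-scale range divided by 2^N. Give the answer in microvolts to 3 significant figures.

Full-scale range = 40.4 V − (1.4 V) = 39 V.
Solving 6.02 N ≥ 124.6 − 1.76: N ≥ 20.405. Round up → N = 21.
LSB = 39 V / 2^21 = 18.597 µV.
V_rms = LSB/√12 = 5.37 µV.

5.37 µV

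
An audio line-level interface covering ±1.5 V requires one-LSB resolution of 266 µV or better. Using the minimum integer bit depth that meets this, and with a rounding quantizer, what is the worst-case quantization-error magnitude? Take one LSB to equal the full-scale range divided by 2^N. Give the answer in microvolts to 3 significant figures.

Full-scale range = 1.5 V − (-1.5 V) = 3 V.
Need 2^N ≥ 3 V / 266 µV = 11280 → N_min = 14.
LSB = 3 V / 2^14 = 183.11 µV.
Max error for round-to-nearest is LSB/2 = 91.6 µV.

91.6 µV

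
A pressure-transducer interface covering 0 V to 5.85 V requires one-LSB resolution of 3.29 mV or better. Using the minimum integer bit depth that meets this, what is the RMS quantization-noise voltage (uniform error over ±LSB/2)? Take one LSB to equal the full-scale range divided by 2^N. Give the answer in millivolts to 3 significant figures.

0.825 mV

Full-scale range = 5.85 V.
5.85 V / 3.29 mV = 1778. Since 2^10 = 1024 and 2^11 = 2048, N = 11.
Step size = 5.85/2048 V = 2.8564 mV.
RMS noise = LSB/√12 = 0.825 mV.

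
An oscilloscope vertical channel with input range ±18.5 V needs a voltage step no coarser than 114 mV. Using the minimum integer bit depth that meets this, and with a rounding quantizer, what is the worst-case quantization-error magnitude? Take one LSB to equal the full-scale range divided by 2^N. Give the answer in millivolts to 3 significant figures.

Span: 18.5 V − (-18.5 V) = 37 V.
Need 2^N ≥ 37 V / 114 mV = 324.6 → N_min = 9.
LSB = 37 V ÷ 2^9 = 37/512 V = 72.266 mV.
|e|_max = LSB/2 = 36.1 mV.

36.1 mV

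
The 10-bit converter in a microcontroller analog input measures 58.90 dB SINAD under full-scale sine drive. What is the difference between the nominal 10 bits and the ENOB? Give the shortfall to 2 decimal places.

0.51 bits

Effective bits = (58.90 − 1.76)/6.02 = 9.4917.
10 − 9.4917 = 0.51 bits below nominal.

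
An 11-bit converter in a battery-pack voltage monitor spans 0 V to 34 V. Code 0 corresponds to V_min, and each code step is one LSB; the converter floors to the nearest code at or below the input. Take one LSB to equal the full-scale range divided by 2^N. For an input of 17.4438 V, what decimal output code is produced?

Range is 34 V. LSB = 34 V / 2^11 ≈ 16.60 mV.
(V_in − V_min) × 2^11/range = (17.4438 − (0)) × 2048/34 = 1050.732.
Floor → code = 1050.

1050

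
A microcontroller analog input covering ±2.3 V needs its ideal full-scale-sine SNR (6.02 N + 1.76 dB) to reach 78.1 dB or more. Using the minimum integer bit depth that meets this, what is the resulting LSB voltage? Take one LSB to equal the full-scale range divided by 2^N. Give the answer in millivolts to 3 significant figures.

0.562 mV

Span: 2.3 V − (-2.3 V) = 4.6 V.
6.02 N + 1.76 ≥ 78.1 gives N ≥ 12.681, so the minimum integer is 13.
LSB = 4.6 V / 2^13 = 0.562 mV.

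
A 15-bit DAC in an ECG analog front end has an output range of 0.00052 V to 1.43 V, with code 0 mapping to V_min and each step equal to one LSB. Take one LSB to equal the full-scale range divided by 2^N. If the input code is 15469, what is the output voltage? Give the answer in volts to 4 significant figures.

0.6753 V

Range = 1.43 − (0.00052) = 1.42948 V. LSB = 1.42948 V / 2^15.
V_out = V_min + code × LSB = 0.00052 V + 15469 × 1.42948 V / 32768
      = 0.00052 + 0.674824 = 0.675344 V.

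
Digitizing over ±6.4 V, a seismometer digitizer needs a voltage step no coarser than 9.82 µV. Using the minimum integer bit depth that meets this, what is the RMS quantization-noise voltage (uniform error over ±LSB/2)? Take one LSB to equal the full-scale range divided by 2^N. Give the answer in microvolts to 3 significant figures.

Full-scale range = 6.4 V − (-6.4 V) = 12.8 V.
Levels needed ≥ 12.8/9.82 µV = 1.303e6. 2^21 = 2097152 suffices, so N_min = 21.
LSB = 12.8 V / 2^21 = 6.1035 µV.
RMS noise = LSB/√12 = 1.76 µV.

1.76 µV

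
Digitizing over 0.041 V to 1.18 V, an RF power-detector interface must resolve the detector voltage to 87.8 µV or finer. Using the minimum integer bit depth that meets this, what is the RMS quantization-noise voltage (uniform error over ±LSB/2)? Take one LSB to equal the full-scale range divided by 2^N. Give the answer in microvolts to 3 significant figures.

20.1 µV

Full-scale range = 1.18 V − (0.041 V) = 1.139 V.
Levels needed ≥ 1.139/87.8 µV = 12970. 2^14 = 16384 suffices, so N_min = 14.
Step size = 1.139/16384 V = 69.519 µV.
RMS noise = LSB/√12 = 20.1 µV.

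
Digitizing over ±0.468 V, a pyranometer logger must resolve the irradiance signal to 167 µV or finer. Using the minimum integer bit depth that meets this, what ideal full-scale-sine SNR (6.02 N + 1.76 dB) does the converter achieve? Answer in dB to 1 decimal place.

Span: 0.468 V − (-0.468 V) = 0.936 V.
Required number of levels: 0.936/167 µV = 5604.8; smallest N with 2^N ≥ that is 13.
6.02(13) + 1.76 = 80.02 dB.

80.0 dB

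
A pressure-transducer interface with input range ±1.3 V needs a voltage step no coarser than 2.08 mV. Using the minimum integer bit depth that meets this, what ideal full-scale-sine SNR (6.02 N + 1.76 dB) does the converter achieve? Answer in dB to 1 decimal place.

Span: 1.3 V − (-1.3 V) = 2.6 V.
Need 2^N ≥ 2.6 V / 2.08 mV = 1250 → N_min = 11.
SNR = 6.02 × 11 + 1.76 = 67.98 dB.

68.0 dB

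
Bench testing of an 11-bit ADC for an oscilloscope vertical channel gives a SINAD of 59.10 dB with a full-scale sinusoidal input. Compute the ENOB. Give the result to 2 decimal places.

ENOB = (59.10 − 1.76)/6.02 = 9.5249 bits.

9.52 bits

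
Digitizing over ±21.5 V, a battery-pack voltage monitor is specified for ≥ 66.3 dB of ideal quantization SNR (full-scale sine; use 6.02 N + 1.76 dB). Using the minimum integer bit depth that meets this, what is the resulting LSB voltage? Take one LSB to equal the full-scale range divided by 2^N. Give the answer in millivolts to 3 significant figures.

Full-scale range = 21.5 V − (-21.5 V) = 43 V.
N ≥ (66.3 − 1.76)/6.02 = 10.721 → N_min = 11.
One LSB is 43 V / 2048 = 21.0 mV.

21.0 mV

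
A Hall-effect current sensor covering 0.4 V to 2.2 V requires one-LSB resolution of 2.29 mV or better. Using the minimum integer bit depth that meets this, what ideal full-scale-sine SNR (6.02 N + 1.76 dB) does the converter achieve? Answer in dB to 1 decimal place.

62.0 dB

Span: 2.2 V − (0.4 V) = 1.8 V.
1.8 V / 2.29 mV = 786.0. Since 2^9 = 512 and 2^10 = 1024, N = 10.
Ideal SNR at N = 10: 6.02·10 + 1.76 = 62.0 dB.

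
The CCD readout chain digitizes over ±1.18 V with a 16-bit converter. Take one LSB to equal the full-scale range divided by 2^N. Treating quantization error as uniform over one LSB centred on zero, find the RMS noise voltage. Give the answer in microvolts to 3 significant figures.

The full-scale span is 1.18 − (-1.18) = 2.36 V.
LSB = 2.36 V / 2^16 = 36.011 µV.
For a uniform distribution on [−LSB/2, +LSB/2], V_rms = LSB/√12 = 36.011 µV/3.4641 = 10.4 µV.

10.4 µV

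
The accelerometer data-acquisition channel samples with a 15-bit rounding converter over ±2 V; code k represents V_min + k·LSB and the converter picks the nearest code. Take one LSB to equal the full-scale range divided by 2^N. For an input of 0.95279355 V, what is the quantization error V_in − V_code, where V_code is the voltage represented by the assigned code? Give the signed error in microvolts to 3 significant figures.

+34.8 µV

Span: 2 V − (-2 V) = 4 V. LSB = 4 V / 2^15 ≈ 122.1 µV.
(V_in − V_min)/LSB = (0.95279355 − (-2)) × 32768/4 = 24189.2848 → nearest code k = 24189.
V_code = V_min + k × range/2^15 = -2 + 24189 × 4/32768 = 0.95275878906 V.
e = 0.95279355 − (0.95275878906) = +34.8 µV.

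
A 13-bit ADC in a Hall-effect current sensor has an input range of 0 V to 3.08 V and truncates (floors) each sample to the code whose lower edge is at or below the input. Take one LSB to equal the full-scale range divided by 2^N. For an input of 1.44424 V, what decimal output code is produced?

Full-scale range = 3.08 V. LSB = 3.08 V / 2^13 ≈ 376.0 µV.
V_in − V_min = 1.44424 − (0) = 1.44424 V.
Divide by LSB: 1.44424 × 8192/3.08 = 3841.3033.
Truncating gives code 3841.

3841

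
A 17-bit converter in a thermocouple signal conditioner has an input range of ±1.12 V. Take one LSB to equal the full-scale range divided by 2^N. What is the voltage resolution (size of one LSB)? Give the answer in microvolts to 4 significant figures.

17.09 µV

Full-scale range = 1.12 V − (-1.12 V) = 2.24 V.
Number of codes = 2^17 = 131072.
LSB = 2.24 V ÷ 2^17 = 2.24/131072 V = 17.09 µV.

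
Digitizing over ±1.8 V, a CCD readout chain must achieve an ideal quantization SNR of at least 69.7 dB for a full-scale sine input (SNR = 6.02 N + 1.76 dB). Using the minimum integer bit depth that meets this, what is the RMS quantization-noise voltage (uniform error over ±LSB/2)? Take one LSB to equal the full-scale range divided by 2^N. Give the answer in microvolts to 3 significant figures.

Range = 1.8 − (-1.8) = 3.6 V.
N ≥ (69.7 − 1.76)/6.02 = 11.286 → N_min = 12.
LSB = 3.6 V / 2^12 = 0.87891 mV.
RMS noise = LSB/√12 = 254 µV.

254 µV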